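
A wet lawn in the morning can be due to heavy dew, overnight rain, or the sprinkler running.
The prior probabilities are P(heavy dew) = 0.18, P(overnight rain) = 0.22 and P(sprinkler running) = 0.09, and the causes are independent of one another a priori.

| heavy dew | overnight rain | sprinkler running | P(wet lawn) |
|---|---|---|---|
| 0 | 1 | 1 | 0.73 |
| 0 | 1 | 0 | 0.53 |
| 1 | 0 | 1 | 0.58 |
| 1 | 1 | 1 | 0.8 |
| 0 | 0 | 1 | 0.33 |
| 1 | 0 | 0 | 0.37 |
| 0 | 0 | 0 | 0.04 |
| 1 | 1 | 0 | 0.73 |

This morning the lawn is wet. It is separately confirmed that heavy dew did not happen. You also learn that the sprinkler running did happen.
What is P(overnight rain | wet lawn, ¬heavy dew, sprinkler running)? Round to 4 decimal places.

P(overnight rain | wet lawn, ¬heavy dew, sprinkler running) ≈ 0.3842

Enumerate both values of overnight rain and weight by the priors:
  P(wet lawn | ¬heavy dew, sprinkler running) = 0.33×0.78 + 0.73×0.22
        = 0.257400 + 0.160600 = 0.418000
The terms with overnight rain present sum to 0.160600, so
  P(overnight rain | wet lawn, ¬heavy dew, sprinkler running) = 0.160600 / 0.418000 ≈ 0.3842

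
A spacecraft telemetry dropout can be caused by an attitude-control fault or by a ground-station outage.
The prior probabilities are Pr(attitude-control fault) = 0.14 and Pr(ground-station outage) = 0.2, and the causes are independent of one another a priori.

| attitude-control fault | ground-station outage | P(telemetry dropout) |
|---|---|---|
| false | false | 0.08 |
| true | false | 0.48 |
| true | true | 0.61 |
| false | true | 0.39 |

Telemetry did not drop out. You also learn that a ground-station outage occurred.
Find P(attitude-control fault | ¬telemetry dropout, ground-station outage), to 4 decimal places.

P(¬telemetry dropout | ground-station outage) = 0.61×0.86 + 0.39×0.14 = 0.524600 + 0.054600 = 0.579200
Restricting to configurations with attitude-control fault present: 0.39×0.14 = 0.054600.
Hence the posterior is 0.054600/0.579200 ≈ 0.0943.

P(attitude-control fault | ¬telemetry dropout, ground-station outage) ≈ 0.0943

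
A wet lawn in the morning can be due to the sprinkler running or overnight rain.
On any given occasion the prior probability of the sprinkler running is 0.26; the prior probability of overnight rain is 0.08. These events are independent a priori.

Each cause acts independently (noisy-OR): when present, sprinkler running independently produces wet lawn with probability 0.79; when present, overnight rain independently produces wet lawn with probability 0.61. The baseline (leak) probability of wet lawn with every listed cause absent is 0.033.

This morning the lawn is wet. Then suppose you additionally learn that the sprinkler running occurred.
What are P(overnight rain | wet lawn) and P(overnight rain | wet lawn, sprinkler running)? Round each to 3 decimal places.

P(overnight rain | wet lawn) ≈ 0.208; P(overnight rain | wet lawn, sprinkler running) ≈ 0.091

Under noisy-OR, P(wet lawn | causes) = 1 − (1−0.033)·∏(1−qᵢ) over the active causes.
P(wet lawn) = 0.033×0.74×0.92 + 0.62287×0.74×0.08 + 0.79693×0.26×0.92 + 0.920803×0.26×0.08 = 0.022466 + 0.036874 + 0.190626 + 0.019153 = 0.269119
The overnight rain-present share is 0.036874 + 0.019153 = 0.056027.
P(overnight rain | wet lawn) = 0.056027 / 0.269119 ≈ 0.208

Now condition on the additional information:
P(wet lawn | sprinkler running) = 0.79693*0.92 + 0.920803*0.08 = 0.733176 + 0.073664 = 0.806840
Of this, 0.073664 comes from 0.920803*0.08 (the overnight rain=true cases).
P(overnight rain | wet lawn, sprinkler running) = 0.073664 / 0.806840 ≈ 0.091
This is intercausal reasoning (explaining away): once sprinkler running accounts for the wet lawn, overnight rain becomes less likely.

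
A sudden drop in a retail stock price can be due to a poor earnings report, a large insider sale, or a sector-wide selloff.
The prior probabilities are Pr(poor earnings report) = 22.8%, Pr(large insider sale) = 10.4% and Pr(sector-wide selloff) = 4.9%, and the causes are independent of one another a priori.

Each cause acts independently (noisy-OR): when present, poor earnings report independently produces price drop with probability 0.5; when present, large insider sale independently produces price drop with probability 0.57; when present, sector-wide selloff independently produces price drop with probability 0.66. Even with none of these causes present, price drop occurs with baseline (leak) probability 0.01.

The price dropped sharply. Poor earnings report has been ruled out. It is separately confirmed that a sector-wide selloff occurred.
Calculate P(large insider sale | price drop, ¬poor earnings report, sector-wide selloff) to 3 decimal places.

Under noisy-OR, P(price drop | causes) = 1 − (1−0.01)·∏(1−qᵢ) over the active causes.
For the numerator, keep only large insider sale=true terms: 0.855262·0.104 = 0.088947
Denominator P(price drop | ¬poor earnings report, sector-wide selloff): 0.6634·0.896 + 0.855262·0.104 = 0.683353
Posterior = 0.088947 / 0.683353 ≈ 0.130

P(large insider sale | price drop, ¬poor earnings report, sector-wide selloff) ≈ 0.130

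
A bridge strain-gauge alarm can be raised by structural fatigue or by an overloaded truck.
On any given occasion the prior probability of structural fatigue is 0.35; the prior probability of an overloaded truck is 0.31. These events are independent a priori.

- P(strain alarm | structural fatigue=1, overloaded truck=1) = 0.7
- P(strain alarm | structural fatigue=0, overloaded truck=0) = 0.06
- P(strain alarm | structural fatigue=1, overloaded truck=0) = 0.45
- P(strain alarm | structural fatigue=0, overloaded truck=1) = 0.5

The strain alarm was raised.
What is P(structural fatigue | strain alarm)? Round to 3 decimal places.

P(structural fatigue | strain alarm) ≈ 0.591

P(strain alarm) = 0.06*0.65*0.69 + 0.5*0.65*0.31 + 0.45*0.35*0.69 + 0.7*0.35*0.31 = 0.026910 + 0.100750 + 0.108675 + 0.075950 = 0.312285
Of this, 0.184625 comes from 0.108675 + 0.075950 (the structural fatigue=true cases).
So P(structural fatigue | strain alarm) = 0.184625/0.312285 ≈ 0.591.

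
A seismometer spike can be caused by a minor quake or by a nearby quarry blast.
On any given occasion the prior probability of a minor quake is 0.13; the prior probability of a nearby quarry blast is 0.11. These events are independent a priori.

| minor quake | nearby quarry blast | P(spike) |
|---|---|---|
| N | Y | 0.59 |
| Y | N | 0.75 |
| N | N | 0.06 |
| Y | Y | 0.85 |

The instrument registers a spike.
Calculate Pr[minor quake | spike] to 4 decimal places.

Pr[minor quake | spike] ≈ 0.4901

P(spike) = 0.06·0.87·0.89 + 0.59·0.87·0.11 + 0.75·0.13·0.89 + 0.85·0.13·0.11 = 0.046458 + 0.056463 + 0.086775 + 0.012155 = 0.201851
Restricting to configurations with minor quake present: 0.086775 + 0.012155 = 0.098930.
P(minor quake | spike) = 0.098930 / 0.201851 ≈ 0.4901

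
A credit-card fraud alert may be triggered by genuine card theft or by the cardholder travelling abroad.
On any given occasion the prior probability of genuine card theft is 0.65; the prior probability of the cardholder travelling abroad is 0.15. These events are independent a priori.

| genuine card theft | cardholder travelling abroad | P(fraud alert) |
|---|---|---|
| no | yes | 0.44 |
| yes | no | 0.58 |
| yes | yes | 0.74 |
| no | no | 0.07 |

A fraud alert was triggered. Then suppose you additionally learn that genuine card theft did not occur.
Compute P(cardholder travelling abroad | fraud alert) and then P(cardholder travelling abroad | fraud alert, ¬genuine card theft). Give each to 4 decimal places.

P(cardholder travelling abroad | fraud alert) ≈ 0.2182; P(cardholder travelling abroad | fraud alert, ¬genuine card theft) ≈ 0.5259

P(fraud alert) = 0.07×0.35×0.85 + 0.44×0.35×0.15 + 0.58×0.65×0.85 + 0.74×0.65×0.15 = 0.020825 + 0.023100 + 0.320450 + 0.072150 = 0.436525
The cardholder travelling abroad-present share is 0.023100 + 0.072150 = 0.095250.
So P(cardholder travelling abroad | fraud alert) = 0.095250/0.436525 ≈ 0.2182.

Now condition on the additional information:
Enumerate both values of cardholder travelling abroad and weight by the priors:
  P(fraud alert | ¬genuine card theft) = 0.07·0.85 + 0.44·0.15
        = 0.059500 + 0.066000 = 0.125500
Configurations with cardholder travelling abroad contribute 0.066000, so
  P(cardholder travelling abroad | fraud alert, ¬genuine card theft) = 0.066000 / 0.125500 ≈ 0.5259
Ruling out genuine card theft raises the posterior on cardholder travelling abroad — the flip side of explaining away.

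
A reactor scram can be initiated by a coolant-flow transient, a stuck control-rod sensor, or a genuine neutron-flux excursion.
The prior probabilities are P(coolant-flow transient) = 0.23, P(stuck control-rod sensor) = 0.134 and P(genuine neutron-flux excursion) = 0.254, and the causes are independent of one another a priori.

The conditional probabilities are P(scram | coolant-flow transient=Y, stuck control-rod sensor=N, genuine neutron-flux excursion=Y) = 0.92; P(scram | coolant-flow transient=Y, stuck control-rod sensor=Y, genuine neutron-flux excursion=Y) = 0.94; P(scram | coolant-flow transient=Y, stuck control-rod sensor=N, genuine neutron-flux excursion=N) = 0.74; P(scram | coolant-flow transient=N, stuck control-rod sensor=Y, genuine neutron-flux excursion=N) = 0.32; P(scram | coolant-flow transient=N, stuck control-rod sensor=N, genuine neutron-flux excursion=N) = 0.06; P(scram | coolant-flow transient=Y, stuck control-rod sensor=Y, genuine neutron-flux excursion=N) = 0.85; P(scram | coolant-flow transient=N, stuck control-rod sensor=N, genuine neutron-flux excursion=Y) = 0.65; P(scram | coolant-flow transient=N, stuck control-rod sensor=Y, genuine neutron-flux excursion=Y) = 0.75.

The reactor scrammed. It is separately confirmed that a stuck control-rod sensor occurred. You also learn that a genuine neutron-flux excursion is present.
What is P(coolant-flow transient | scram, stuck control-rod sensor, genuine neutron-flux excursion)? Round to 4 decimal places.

Weight on coolant-flow transient=true, given the evidence: 0.94·0.23 = 0.216200
The normalizing constant is 0.75·0.77 + 0.94·0.23 = 0.793700
Posterior = 0.216200 / 0.793700 ≈ 0.2724

P(coolant-flow transient | scram, stuck control-rod sensor, genuine neutron-flux excursion) ≈ 0.2724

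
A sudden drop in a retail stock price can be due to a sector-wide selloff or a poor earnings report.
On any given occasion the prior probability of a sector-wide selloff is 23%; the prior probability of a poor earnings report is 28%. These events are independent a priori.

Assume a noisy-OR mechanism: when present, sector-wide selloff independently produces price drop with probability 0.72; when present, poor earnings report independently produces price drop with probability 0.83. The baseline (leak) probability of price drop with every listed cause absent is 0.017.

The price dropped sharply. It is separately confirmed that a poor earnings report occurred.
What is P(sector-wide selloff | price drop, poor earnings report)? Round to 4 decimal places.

P(sector-wide selloff | price drop, poor earnings report) ≈ 0.2548

Under noisy-OR, P(price drop | causes) = 1 − (1−0.017)·∏(1−qᵢ) over the active causes.
By total probability over both values of sector-wide selloff:
  P(price drop | poor earnings report) = 0.83289×0.77 + 0.953209×0.23
        = 0.641325 + 0.219238 = 0.860563
Configurations with sector-wide selloff contribute 0.219238, so
  P(sector-wide selloff | price drop, poor earnings report) = 0.219238 / 0.860563 ≈ 0.2548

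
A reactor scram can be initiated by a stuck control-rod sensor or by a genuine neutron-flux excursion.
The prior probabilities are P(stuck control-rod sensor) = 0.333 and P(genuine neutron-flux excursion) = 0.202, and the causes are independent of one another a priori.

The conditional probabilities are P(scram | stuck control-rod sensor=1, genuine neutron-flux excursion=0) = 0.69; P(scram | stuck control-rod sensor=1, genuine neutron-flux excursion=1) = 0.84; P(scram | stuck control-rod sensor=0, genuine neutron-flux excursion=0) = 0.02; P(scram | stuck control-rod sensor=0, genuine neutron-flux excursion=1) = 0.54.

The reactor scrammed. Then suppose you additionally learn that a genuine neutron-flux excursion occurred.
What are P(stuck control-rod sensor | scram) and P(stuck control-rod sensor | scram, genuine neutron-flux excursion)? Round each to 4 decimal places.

For the numerator, keep only stuck control-rod sensor=true terms: 0.183356 + 0.056503 = 0.239859
Denominator P(scram): 0.02*0.667*0.798 + 0.54*0.667*0.202 + 0.69*0.333*0.798 + 0.84*0.333*0.202 = 0.323260
Posterior = 0.239859 / 0.323260 ≈ 0.7420

Now also conditioning on genuine neutron-flux excursion=true:
For the numerator, keep only stuck control-rod sensor=true terms: 0.84×0.333 = 0.279720
Denominator P(scram | genuine neutron-flux excursion): 0.54×0.667 + 0.84×0.333 = 0.639900
P(stuck control-rod sensor | scram, genuine neutron-flux excursion) = 0.279720/0.639900 ≈ 0.4371

P(stuck control-rod sensor | scram) ≈ 0.7420; P(stuck control-rod sensor | scram, genuine neutron-flux excursion) ≈ 0.4371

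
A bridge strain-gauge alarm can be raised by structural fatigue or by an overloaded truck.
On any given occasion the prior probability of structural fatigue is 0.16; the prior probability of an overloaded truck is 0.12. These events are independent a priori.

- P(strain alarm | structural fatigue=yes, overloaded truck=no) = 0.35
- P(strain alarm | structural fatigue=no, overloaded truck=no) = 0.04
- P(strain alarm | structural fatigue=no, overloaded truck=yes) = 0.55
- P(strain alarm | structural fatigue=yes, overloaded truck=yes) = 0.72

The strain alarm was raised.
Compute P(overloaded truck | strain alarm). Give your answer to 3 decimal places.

Numerator (weight on configurations with overloaded truck): 0.055440 + 0.013824 = 0.069264
The normalizing constant is 0.04*0.84*0.88 + 0.55*0.84*0.12 + 0.35*0.16*0.88 + 0.72*0.16*0.12 = 0.148112
P(overloaded truck | strain alarm) = 0.069264/0.148112 ≈ 0.468

P(overloaded truck | strain alarm) ≈ 0.468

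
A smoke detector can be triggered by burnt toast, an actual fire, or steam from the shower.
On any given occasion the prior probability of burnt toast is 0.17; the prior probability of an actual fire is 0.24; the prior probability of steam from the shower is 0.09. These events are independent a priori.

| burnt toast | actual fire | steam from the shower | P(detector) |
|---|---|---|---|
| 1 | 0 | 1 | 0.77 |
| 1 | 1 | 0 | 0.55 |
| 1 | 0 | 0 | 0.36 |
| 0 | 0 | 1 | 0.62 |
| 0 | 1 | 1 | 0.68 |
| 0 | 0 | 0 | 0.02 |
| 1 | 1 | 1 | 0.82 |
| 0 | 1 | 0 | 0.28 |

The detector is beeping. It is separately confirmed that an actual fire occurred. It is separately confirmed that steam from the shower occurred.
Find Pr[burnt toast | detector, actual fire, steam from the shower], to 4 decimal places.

Pr[burnt toast | detector, actual fire, steam from the shower] ≈ 0.1981

Sum P(detector|·) weighted by the priors over both values of burnt toast:
  P(detector | actual fire, steam from the shower) = 0.68×0.83 + 0.82×0.17
        = 0.564400 + 0.139400 = 0.703800
The terms with burnt toast present sum to 0.139400, so
  P(burnt toast | detector, actual fire, steam from the shower) = 0.139400 / 0.703800 ≈ 0.1981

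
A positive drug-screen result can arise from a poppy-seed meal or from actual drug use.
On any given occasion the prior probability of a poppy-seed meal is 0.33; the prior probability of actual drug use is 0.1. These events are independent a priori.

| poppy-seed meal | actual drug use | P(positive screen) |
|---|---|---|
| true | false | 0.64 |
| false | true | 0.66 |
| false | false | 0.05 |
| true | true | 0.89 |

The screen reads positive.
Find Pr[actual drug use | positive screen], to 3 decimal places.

Pr[actual drug use | positive screen] ≈ 0.250

For the numerator, keep only actual drug use=true terms: 0.044220 + 0.029370 = 0.073590
The normalizing constant is 0.05×0.67×0.9 + 0.66×0.67×0.1 + 0.64×0.33×0.9 + 0.89×0.33×0.1 = 0.293820
P(actual drug use | positive screen) = 0.073590/0.293820 ≈ 0.250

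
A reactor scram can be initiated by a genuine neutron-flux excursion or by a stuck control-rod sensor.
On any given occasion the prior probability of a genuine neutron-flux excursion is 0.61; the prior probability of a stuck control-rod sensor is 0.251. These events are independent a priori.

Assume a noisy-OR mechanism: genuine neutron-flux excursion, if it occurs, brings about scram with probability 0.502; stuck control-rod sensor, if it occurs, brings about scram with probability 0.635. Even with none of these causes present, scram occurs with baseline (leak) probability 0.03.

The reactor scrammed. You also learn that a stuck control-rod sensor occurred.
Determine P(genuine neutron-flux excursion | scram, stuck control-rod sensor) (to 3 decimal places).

P(genuine neutron-flux excursion | scram, stuck control-rod sensor) ≈ 0.666

Under noisy-OR, P(scram | causes) = 1 − (1−0.03)·∏(1−qᵢ) over the active causes.
P(scram | stuck control-rod sensor) = 0.64595*0.39 + 0.823683*0.61 = 0.251920 + 0.502447 = 0.754367
The genuine neutron-flux excursion-present share is 0.823683*0.61 = 0.502447.
So P(genuine neutron-flux excursion | scram, stuck control-rod sensor) = 0.502447/0.754367 ≈ 0.666.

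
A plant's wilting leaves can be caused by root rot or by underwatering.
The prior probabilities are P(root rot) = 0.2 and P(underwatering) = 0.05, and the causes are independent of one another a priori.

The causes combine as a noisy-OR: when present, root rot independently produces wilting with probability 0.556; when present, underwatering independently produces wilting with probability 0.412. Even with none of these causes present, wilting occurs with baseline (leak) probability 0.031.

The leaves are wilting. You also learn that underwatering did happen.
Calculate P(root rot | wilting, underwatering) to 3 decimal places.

Under noisy-OR, P(wilting | causes) = 1 − (1−0.031)·∏(1−qᵢ) over the active causes.
P(wilting | underwatering) = 0.430228*0.8 + 0.747021*0.2 = 0.344182 + 0.149404 = 0.493586
Of this, 0.149404 comes from 0.747021*0.2 (the root rot=true cases).
So P(root rot | wilting, underwatering) = 0.149404/0.493586 ≈ 0.303.

P(root rot | wilting, underwatering) ≈ 0.303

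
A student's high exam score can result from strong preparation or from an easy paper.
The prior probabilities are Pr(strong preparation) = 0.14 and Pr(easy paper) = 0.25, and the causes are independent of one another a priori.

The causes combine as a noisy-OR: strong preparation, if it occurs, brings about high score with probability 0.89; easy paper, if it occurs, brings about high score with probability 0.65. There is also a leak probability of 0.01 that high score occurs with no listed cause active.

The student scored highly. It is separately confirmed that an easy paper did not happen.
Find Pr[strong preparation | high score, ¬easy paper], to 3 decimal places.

Pr[strong preparation | high score, ¬easy paper] ≈ 0.936

Under noisy-OR, P(high score | causes) = 1 − (1−0.01)·∏(1−qᵢ) over the active causes.
Numerator (weight on configurations with strong preparation): 0.8911·0.14 = 0.124754
Denominator P(high score | ¬easy paper): 0.01·0.86 + 0.8911·0.14 = 0.133354
Posterior = 0.124754 / 0.133354 ≈ 0.936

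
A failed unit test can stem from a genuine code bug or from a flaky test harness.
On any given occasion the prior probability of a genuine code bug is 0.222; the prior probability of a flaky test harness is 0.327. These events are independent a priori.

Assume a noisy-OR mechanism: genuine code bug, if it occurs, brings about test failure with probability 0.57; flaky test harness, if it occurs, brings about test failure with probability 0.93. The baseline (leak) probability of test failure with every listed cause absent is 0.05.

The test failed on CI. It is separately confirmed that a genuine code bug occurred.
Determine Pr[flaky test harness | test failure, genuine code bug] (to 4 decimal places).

Pr[flaky test harness | test failure, genuine code bug] ≈ 0.4438

Under noisy-OR, P(test failure | causes) = 1 − (1−0.05)·∏(1−qᵢ) over the active causes.
Numerator (weight on configurations with flaky test harness): 0.971405×0.327 = 0.317649
The normalizing constant is 0.5915×0.673 + 0.971405×0.327 = 0.715729
Posterior = 0.317649 / 0.715729 ≈ 0.4438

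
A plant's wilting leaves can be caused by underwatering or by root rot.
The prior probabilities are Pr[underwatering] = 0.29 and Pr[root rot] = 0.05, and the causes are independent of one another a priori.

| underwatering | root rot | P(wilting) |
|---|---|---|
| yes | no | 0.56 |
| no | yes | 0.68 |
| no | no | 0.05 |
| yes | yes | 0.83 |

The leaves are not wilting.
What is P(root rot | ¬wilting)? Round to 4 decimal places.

Sum P(¬wilting|·) weighted by the priors over the 4 (underwatering, root rot) configurations:
  P(¬wilting) = 0.95×0.71×0.95 + 0.32×0.71×0.05 + 0.44×0.29×0.95 + 0.17×0.29×0.05
        = 0.640775 + 0.011360 + 0.121220 + 0.002465 = 0.775820
Configurations with root rot contribute 0.013825, so
  P(root rot | ¬wilting) = 0.013825 / 0.775820 ≈ 0.0178

P(root rot | ¬wilting) ≈ 0.0178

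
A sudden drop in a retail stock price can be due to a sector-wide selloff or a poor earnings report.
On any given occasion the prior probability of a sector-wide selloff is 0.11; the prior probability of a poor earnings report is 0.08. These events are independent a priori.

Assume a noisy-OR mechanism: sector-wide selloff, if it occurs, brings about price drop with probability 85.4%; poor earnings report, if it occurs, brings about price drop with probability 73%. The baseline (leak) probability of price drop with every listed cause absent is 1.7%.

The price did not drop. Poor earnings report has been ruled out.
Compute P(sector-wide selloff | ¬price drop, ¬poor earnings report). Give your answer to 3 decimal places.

Under noisy-OR, P(price drop | causes) = 1 − (1−0.017)·∏(1−qᵢ) over the active causes.
Weight on sector-wide selloff=true, given the evidence: 0.143518·0.11 = 0.015787
The normalizing constant is 0.983·0.89 + 0.143518·0.11 = 0.890657
Posterior = 0.015787 / 0.890657 ≈ 0.018

P(sector-wide selloff | ¬price drop, ¬poor earnings report) ≈ 0.018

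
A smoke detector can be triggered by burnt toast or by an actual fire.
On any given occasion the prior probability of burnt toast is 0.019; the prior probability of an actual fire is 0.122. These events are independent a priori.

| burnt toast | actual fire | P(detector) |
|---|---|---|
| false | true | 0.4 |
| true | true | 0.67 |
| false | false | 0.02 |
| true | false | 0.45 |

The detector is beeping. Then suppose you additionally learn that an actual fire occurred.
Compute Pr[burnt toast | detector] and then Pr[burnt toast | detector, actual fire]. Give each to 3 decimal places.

P(detector) = 0.02·0.981·0.878 + 0.4·0.981·0.122 + 0.45·0.019·0.878 + 0.67·0.019·0.122 = 0.017226 + 0.047873 + 0.007507 + 0.001553 = 0.074159
The burnt toast-present share is 0.007507 + 0.001553 = 0.009060.
P(burnt toast | detector) = 0.009060 / 0.074159 ≈ 0.122

Now also conditioning on actual fire=true:
P(detector | actual fire) = 0.4×0.981 + 0.67×0.019 = 0.392400 + 0.012730 = 0.405130
Restricting to configurations with burnt toast present: 0.67×0.019 = 0.012730.
P(burnt toast | detector, actual fire) = 0.012730 / 0.405130 ≈ 0.031
Conditioning on actual fire lowers the posterior on burnt toast: the classic explaining-away effect in a common-effect structure.

Pr[burnt toast | detector] ≈ 0.122; Pr[burnt toast | detector, actual fire] ≈ 0.031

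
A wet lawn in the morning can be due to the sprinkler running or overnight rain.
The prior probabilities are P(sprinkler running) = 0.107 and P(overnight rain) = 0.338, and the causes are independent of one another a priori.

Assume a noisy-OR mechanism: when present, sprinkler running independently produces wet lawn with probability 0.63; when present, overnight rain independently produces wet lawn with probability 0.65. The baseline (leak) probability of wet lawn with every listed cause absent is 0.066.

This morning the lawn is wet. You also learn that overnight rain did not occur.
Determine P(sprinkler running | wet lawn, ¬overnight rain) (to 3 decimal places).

Under noisy-OR, P(wet lawn | causes) = 1 − (1−0.066)·∏(1−qᵢ) over the active causes.
For the numerator, keep only sprinkler running=true terms: 0.65442*0.107 = 0.070023
Normalizer over all consistent configurations: 0.066*0.893 + 0.65442*0.107 = 0.128961
Posterior = 0.070023 / 0.128961 ≈ 0.543

P(sprinkler running | wet lawn, ¬overnight rain) ≈ 0.543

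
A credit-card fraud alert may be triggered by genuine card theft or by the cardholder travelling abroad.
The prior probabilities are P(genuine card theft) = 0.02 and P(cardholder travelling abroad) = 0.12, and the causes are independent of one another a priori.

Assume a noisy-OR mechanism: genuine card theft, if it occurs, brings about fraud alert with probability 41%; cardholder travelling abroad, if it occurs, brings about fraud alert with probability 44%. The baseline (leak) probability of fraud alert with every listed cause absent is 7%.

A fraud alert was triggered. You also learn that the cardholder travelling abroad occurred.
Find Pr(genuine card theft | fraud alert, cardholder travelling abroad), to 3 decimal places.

Pr(genuine card theft | fraud alert, cardholder travelling abroad) ≈ 0.029

Under noisy-OR, P(fraud alert | causes) = 1 − (1−0.07)·∏(1−qᵢ) over the active causes.
For the numerator, keep only genuine card theft=true terms: 0.692728·0.02 = 0.013855
Normalizer over all consistent configurations: 0.4792·0.98 + 0.692728·0.02 = 0.483471
P(genuine card theft | fraud alert, cardholder travelling abroad) = 0.013855/0.483471 ≈ 0.029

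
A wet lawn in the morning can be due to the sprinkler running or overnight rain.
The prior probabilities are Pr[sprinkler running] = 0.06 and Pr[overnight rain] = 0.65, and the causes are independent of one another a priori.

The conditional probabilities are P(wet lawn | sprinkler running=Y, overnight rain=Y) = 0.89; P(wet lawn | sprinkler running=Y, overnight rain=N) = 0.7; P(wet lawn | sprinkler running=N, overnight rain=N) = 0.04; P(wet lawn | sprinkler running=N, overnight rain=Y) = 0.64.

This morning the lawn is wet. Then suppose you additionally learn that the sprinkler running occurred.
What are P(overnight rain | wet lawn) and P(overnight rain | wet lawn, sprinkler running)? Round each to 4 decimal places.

P(overnight rain | wet lawn) ≈ 0.9386; P(overnight rain | wet lawn, sprinkler running) ≈ 0.7025

For the numerator, keep only overnight rain=true terms: 0.391040 + 0.034710 = 0.425750
Denominator P(wet lawn): 0.04×0.94×0.35 + 0.64×0.94×0.65 + 0.7×0.06×0.35 + 0.89×0.06×0.65 = 0.453610
P(overnight rain | wet lawn) = 0.425750/0.453610 ≈ 0.9386

Now also conditioning on sprinkler running=true:
P(wet lawn | sprinkler running) = 0.7*0.35 + 0.89*0.65 = 0.245000 + 0.578500 = 0.823500
Restricting to configurations with overnight rain present: 0.89*0.65 = 0.578500.
So P(overnight rain | wet lawn, sprinkler running) = 0.578500/0.823500 ≈ 0.7025.
— sprinkler running explains away the evidence for overnight rain.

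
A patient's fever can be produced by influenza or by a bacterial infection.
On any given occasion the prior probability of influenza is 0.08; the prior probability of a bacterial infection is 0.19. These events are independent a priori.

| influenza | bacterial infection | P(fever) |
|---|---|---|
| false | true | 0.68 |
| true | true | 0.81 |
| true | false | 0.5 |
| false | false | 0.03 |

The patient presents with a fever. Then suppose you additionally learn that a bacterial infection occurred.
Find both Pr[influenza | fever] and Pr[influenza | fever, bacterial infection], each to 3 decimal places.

Pr[influenza | fever] ≈ 0.240; Pr[influenza | fever, bacterial infection] ≈ 0.094

Enumerate the 4 (influenza, bacterial infection) configurations and weight by the priors:
  P(fever) = 0.03*0.92*0.81 + 0.68*0.92*0.19 + 0.5*0.08*0.81 + 0.81*0.08*0.19
        = 0.022356 + 0.118864 + 0.032400 + 0.012312 = 0.185932
The terms with influenza present sum to 0.044712, so
  P(influenza | fever) = 0.044712 / 0.185932 ≈ 0.240

Now also conditioning on bacterial infection=true:
Weight on influenza=true, given the evidence: 0.81·0.08 = 0.064800
Denominator P(fever | bacterial infection): 0.68·0.92 + 0.81·0.08 = 0.690400
P(influenza | fever, bacterial infection) = 0.064800/0.690400 ≈ 0.094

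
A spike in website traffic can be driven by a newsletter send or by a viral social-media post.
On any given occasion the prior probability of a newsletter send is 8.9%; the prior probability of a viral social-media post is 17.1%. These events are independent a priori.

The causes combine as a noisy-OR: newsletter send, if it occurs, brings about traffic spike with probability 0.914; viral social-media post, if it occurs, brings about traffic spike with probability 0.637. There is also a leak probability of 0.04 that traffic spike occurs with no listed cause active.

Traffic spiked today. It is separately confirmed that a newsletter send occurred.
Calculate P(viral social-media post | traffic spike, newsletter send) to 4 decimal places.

P(viral social-media post | traffic spike, newsletter send) ≈ 0.1790

Under noisy-OR, P(traffic spike | causes) = 1 − (1−0.04)·∏(1−qᵢ) over the active causes.
Sum P(traffic spike|·) weighted by the priors over both values of viral social-media post:
  P(traffic spike | newsletter send) = 0.91744*0.829 + 0.970031*0.171
        = 0.760558 + 0.165875 = 0.926433
Keeping only the viral social-media post-present terms gives 0.165875, so
  P(viral social-media post | traffic spike, newsletter send) = 0.165875 / 0.926433 ≈ 0.1790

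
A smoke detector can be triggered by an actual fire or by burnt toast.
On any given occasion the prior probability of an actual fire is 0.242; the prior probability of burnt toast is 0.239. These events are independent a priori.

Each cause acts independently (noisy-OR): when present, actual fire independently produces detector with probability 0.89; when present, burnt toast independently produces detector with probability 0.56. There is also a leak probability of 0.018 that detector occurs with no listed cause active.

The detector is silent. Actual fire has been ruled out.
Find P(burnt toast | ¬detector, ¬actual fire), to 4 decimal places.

P(burnt toast | ¬detector, ¬actual fire) ≈ 0.1214

Under noisy-OR, P(detector | causes) = 1 − (1−0.018)·∏(1−qᵢ) over the active causes.
By total probability over both values of burnt toast:
  P(¬detector | ¬actual fire) = 0.982·0.761 + 0.43208·0.239
        = 0.747302 + 0.103267 = 0.850569
The terms with burnt toast present sum to 0.103267, so
  P(burnt toast | ¬detector, ¬actual fire) = 0.103267 / 0.850569 ≈ 0.1214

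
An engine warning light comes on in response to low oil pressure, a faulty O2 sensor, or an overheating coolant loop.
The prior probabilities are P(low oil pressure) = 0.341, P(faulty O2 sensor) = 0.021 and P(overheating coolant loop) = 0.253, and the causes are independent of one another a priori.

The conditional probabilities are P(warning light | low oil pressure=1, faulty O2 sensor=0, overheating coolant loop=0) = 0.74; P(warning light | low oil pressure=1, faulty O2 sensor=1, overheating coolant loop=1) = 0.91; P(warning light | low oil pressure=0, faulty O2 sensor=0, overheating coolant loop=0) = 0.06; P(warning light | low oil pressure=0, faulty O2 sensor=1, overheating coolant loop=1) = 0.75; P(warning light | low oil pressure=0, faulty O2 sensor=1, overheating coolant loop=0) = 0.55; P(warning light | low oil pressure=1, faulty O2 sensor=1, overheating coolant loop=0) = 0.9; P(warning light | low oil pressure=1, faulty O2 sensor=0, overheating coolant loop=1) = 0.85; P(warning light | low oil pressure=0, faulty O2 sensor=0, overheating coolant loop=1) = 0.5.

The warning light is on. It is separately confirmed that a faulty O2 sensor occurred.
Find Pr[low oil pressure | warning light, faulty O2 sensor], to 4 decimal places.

P(warning light | faulty O2 sensor) = 0.55×0.659×0.747 + 0.75×0.659×0.253 + 0.9×0.341×0.747 + 0.91×0.341×0.253 = 0.270750 + 0.125045 + 0.229254 + 0.078508 = 0.703557
The low oil pressure-present share is 0.229254 + 0.078508 = 0.307762.
So P(low oil pressure | warning light, faulty O2 sensor) = 0.307762/0.703557 ≈ 0.4374.

Pr[low oil pressure | warning light, faulty O2 sensor] ≈ 0.4374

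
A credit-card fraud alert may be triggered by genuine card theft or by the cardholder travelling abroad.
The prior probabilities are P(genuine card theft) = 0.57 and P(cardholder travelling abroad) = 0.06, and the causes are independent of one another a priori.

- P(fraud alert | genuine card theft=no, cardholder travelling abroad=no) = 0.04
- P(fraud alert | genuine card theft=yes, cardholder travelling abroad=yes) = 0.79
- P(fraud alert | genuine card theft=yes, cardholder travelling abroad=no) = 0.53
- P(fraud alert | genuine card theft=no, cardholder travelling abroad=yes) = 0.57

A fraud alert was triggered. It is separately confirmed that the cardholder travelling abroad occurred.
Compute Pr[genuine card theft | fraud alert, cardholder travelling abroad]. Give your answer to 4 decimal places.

P(fraud alert | cardholder travelling abroad) = 0.57·0.43 + 0.79·0.57 = 0.245100 + 0.450300 = 0.695400
Of this, 0.450300 comes from 0.79·0.57 (the genuine card theft=true cases).
Hence the posterior is 0.450300/0.695400 ≈ 0.6475.

Pr[genuine card theft | fraud alert, cardholder travelling abroad] ≈ 0.6475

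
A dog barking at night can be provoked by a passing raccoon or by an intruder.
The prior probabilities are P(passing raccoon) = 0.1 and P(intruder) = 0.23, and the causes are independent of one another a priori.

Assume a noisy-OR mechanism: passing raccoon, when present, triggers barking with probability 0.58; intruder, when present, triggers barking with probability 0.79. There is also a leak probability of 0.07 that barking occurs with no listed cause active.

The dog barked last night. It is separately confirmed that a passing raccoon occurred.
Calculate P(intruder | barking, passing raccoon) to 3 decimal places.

Under noisy-OR, P(barking | causes) = 1 − (1−0.07)·∏(1−qᵢ) over the active causes.
P(barking | passing raccoon) = 0.6094·0.77 + 0.917974·0.23 = 0.469238 + 0.211134 = 0.680372
Restricting to configurations with intruder present: 0.917974·0.23 = 0.211134.
Hence the posterior is 0.211134/0.680372 ≈ 0.310.

P(intruder | barking, passing raccoon) ≈ 0.310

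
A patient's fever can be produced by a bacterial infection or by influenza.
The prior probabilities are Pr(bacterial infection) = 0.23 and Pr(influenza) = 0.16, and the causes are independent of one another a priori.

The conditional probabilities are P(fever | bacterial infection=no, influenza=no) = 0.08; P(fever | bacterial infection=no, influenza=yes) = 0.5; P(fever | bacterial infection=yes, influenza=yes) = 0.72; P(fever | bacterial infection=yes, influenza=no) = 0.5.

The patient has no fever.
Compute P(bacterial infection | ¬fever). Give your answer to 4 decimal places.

Weight on bacterial infection=true, given the evidence: 0.096600 + 0.010304 = 0.106904
The normalizing constant is 0.92*0.77*0.84 + 0.5*0.77*0.16 + 0.5*0.23*0.84 + 0.28*0.23*0.16 = 0.763560
P(bacterial infection | ¬fever) = 0.106904/0.763560 ≈ 0.1400

P(bacterial infection | ¬fever) ≈ 0.1400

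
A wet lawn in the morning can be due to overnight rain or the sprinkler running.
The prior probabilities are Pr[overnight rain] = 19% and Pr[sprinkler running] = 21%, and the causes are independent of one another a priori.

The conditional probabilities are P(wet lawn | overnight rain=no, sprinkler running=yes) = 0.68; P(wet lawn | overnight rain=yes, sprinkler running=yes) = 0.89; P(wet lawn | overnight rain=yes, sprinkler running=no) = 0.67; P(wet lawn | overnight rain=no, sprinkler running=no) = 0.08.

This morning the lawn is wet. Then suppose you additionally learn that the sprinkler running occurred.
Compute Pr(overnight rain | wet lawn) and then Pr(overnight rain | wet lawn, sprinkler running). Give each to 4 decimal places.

Weight on overnight rain=true, given the evidence: 0.100567 + 0.035511 = 0.136078
Denominator P(wet lawn): 0.08×0.81×0.79 + 0.68×0.81×0.21 + 0.67×0.19×0.79 + 0.89×0.19×0.21 = 0.302938
P(overnight rain | wet lawn) = 0.136078/0.302938 ≈ 0.4492

With the extra evidence:
Numerator (weight on configurations with overnight rain): 0.89×0.19 = 0.169100
The normalizing constant is 0.68×0.81 + 0.89×0.19 = 0.719900
Posterior = 0.169100 / 0.719900 ≈ 0.2349
— sprinkler running explains away the evidence for overnight rain.

Pr(overnight rain | wet lawn) ≈ 0.4492; Pr(overnight rain | wet lawn, sprinkler running) ≈ 0.2349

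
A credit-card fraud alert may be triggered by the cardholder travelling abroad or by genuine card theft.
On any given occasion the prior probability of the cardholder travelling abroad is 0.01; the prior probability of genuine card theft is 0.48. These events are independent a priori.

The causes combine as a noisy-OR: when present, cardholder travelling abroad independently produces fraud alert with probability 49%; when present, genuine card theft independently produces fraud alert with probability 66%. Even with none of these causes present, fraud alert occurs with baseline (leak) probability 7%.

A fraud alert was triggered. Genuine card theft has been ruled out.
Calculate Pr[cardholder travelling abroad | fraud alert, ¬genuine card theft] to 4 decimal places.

Pr[cardholder travelling abroad | fraud alert, ¬genuine card theft] ≈ 0.0705

Under noisy-OR, P(fraud alert | causes) = 1 − (1−0.07)·∏(1−qᵢ) over the active causes.
Enumerate both values of cardholder travelling abroad and weight by the priors:
  P(fraud alert | ¬genuine card theft) = 0.07×0.99 + 0.5257×0.01
        = 0.069300 + 0.005257 = 0.074557
Configurations with cardholder travelling abroad contribute 0.005257, so
  P(cardholder travelling abroad | fraud alert, ¬genuine card theft) = 0.005257 / 0.074557 ≈ 0.0705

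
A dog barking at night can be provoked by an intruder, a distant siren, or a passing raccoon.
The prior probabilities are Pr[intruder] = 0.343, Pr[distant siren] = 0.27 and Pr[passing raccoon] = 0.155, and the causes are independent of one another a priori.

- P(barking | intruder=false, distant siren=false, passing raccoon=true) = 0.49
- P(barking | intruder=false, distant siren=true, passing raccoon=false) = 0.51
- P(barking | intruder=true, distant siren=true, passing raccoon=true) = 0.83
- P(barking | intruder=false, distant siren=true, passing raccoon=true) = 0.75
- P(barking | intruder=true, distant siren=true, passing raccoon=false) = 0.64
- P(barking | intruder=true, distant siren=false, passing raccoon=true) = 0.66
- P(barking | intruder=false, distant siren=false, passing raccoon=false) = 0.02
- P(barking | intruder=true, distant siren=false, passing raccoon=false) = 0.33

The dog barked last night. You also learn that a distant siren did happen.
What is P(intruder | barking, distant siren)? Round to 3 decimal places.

Enumerate the 4 (intruder, passing raccoon) configurations and weight by the priors:
  P(barking | distant siren) = 0.51*0.657*0.845 + 0.75*0.657*0.155 + 0.64*0.343*0.845 + 0.83*0.343*0.155
        = 0.283134 + 0.076376 + 0.185494 + 0.044127 = 0.589131
Keeping only the intruder-present terms gives 0.229621, so
  P(intruder | barking, distant siren) = 0.229621 / 0.589131 ≈ 0.390

P(intruder | barking, distant siren) ≈ 0.390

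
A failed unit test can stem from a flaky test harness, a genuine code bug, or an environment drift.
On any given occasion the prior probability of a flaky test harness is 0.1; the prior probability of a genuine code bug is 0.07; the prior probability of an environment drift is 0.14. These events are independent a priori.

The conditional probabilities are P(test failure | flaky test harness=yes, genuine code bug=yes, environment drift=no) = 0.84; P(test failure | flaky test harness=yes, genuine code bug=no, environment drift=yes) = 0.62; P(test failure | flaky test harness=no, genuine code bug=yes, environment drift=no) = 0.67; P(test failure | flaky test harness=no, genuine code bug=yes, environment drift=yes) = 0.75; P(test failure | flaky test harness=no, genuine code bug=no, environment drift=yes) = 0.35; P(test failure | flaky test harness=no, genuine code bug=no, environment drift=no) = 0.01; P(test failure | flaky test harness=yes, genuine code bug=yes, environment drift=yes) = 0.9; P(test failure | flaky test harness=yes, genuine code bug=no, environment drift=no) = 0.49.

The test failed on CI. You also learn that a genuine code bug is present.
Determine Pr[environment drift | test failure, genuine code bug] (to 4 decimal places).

P(test failure | genuine code bug) = 0.67×0.9×0.86 + 0.75×0.9×0.14 + 0.84×0.1×0.86 + 0.9×0.1×0.14 = 0.518580 + 0.094500 + 0.072240 + 0.012600 = 0.697920
Of this, 0.107100 comes from 0.094500 + 0.012600 (the environment drift=true cases).
Hence the posterior is 0.107100/0.697920 ≈ 0.1535.

Pr[environment drift | test failure, genuine code bug] ≈ 0.1535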